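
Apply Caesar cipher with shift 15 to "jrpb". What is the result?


Caesar cipher: shift "jrpb" by 15
  'j' (pos 9) + 15 = pos 24 = 'y'
  'r' (pos 17) + 15 = pos 6 = 'g'
  'p' (pos 15) + 15 = pos 4 = 'e'
  'b' (pos 1) + 15 = pos 16 = 'q'
Result: ygeq

ygeq


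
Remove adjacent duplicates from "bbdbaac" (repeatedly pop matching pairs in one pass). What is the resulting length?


Input: bbdbaac
Stack-based adjacent duplicate removal:
  Read 'b': push. Stack: b
  Read 'b': matches stack top 'b' => pop. Stack: (empty)
  Read 'd': push. Stack: d
  Read 'b': push. Stack: db
  Read 'a': push. Stack: dba
  Read 'a': matches stack top 'a' => pop. Stack: db
  Read 'c': push. Stack: dbc
Final stack: "dbc" (length 3)

3


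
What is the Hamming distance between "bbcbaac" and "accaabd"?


Comparing "bbcbaac" and "accaabd" position by position:
  Position 0: 'b' vs 'a' => differ
  Position 1: 'b' vs 'c' => differ
  Position 2: 'c' vs 'c' => same
  Position 3: 'b' vs 'a' => differ
  Position 4: 'a' vs 'a' => same
  Position 5: 'a' vs 'b' => differ
  Position 6: 'c' vs 'd' => differ
Total differences (Hamming distance): 5

5


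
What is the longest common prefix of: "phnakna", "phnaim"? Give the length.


Words: phnakna, phnaim
  Position 0: all 'p' => match
  Position 1: all 'h' => match
  Position 2: all 'n' => match
  Position 3: all 'a' => match
  Position 4: ('k', 'i') => mismatch, stop
LCP = "phna" (length 4)

4


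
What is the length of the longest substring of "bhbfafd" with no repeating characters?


Input: "bhbfafd"
Sliding window (track last position of each char):
  Position 0 ('b'): window [0,0] length 1 -- new best
  Position 1 ('h'): window [0,1] length 2 -- new best
  Position 2 ('b'): repeat (last at 0), move window start to 1
  Position 2 ('b'): window [1,2] length 2
  Position 3 ('f'): window [1,3] length 3 -- new best
  Position 4 ('a'): window [1,4] length 4 -- new best
  Position 5 ('f'): repeat (last at 3), move window start to 4
  Position 5 ('f'): window [4,5] length 2
  Position 6 ('d'): window [4,6] length 3
Longest substring with no repeats: "hbfa" with length 4

4


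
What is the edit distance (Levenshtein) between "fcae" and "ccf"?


Computing edit distance: "fcae" -> "ccf"
DP table:
           c    c    f
      0    1    2    3
  f   1    1    2    2
  c   2    1    1    2
  a   3    2    2    2
  e   4    3    3    3
Edit distance = dp[4][3] = 3

3


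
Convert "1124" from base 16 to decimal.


Input: "1124" in base 16
Positional expansion:
  Digit '1' (value 1) x 16^3 = 4096
  Digit '1' (value 1) x 16^2 = 256
  Digit '2' (value 2) x 16^1 = 32
  Digit '4' (value 4) x 16^0 = 4
Sum = 4388

4388


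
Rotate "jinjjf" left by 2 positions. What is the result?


Input: "jinjjf", rotate left by 2
First 2 characters: "ji"
Remaining characters: "njjf"
Concatenate remaining + first: "njjf" + "ji" = "njjfji"

njjfji


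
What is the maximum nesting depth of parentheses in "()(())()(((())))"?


Input: "()(())()(((())))"
Tracking depth:
  Position 0 '(': depth becomes 1
  Position 1 ')': depth becomes 0
  Position 2 '(': depth becomes 1
  Position 3 '(': depth becomes 2
  Position 4 ')': depth becomes 1
  Position 5 ')': depth becomes 0
  Position 6 '(': depth becomes 1
  Position 7 ')': depth becomes 0
  Position 8 '(': depth becomes 1
  Position 9 '(': depth becomes 2
  Position 10 '(': depth becomes 3
  Position 11 '(': depth becomes 4
  Position 12 ')': depth becomes 3
  Position 13 ')': depth becomes 2
  Position 14 ')': depth becomes 1
  Position 15 ')': depth becomes 0
Maximum depth reached: 4

4


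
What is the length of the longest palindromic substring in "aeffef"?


Input: "aeffef"
Checking substrings for palindromes:
  [1:5] "effe" (len 4) => palindrome
  [3:6] "fef" (len 3) => palindrome
  [2:4] "ff" (len 2) => palindrome
Longest palindromic substring: "effe" with length 4

4


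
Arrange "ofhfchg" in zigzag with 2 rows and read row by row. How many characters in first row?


Zigzag "ofhfchg" into 2 rows:
Placing characters:
  'o' => row 0
  'f' => row 1
  'h' => row 0
  'f' => row 1
  'c' => row 0
  'h' => row 1
  'g' => row 0
Rows:
  Row 0: "ohcg"
  Row 1: "ffh"
First row length: 4

4


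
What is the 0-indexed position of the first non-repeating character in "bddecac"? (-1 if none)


Input: bddecac
Character frequencies:
  'a': 1
  'b': 1
  'c': 2
  'd': 2
  'e': 1
Scanning left to right for freq == 1:
  Position 0 ('b'): unique! => answer = 0

0


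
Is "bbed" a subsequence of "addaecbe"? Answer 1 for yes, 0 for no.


Check if "bbed" is a subsequence of "addaecbe"
Greedy scan:
  Position 0 ('a'): no match needed
  Position 1 ('d'): no match needed
  Position 2 ('d'): no match needed
  Position 3 ('a'): no match needed
  Position 4 ('e'): no match needed
  Position 5 ('c'): no match needed
  Position 6 ('b'): matches sub[0] = 'b'
  Position 7 ('e'): no match needed
Only matched 1/4 characters => not a subsequence

0


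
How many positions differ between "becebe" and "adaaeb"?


Comparing "becebe" and "adaaeb" position by position:
  Position 0: 'b' vs 'a' => DIFFER
  Position 1: 'e' vs 'd' => DIFFER
  Position 2: 'c' vs 'a' => DIFFER
  Position 3: 'e' vs 'a' => DIFFER
  Position 4: 'b' vs 'e' => DIFFER
  Position 5: 'e' vs 'b' => DIFFER
Positions that differ: 6

6


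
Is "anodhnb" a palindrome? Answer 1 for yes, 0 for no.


Input: anodhnb
Reversed: bnhdona
  Compare pos 0 ('a') with pos 6 ('b'): MISMATCH
  Compare pos 1 ('n') with pos 5 ('n'): match
  Compare pos 2 ('o') with pos 4 ('h'): MISMATCH
Result: not a palindrome

0


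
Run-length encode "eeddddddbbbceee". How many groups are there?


Input: eeddddddbbbceee
Scanning for consecutive runs:
  Group 1: 'e' x 2 (positions 0-1)
  Group 2: 'd' x 6 (positions 2-7)
  Group 3: 'b' x 3 (positions 8-10)
  Group 4: 'c' x 1 (positions 11-11)
  Group 5: 'e' x 3 (positions 12-14)
Total groups: 5

5


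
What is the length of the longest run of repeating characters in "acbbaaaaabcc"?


Input: "acbbaaaaabcc"
Scanning for longest run:
  Position 1 ('c'): new char, reset run to 1
  Position 2 ('b'): new char, reset run to 1
  Position 3 ('b'): continues run of 'b', length=2
  Position 4 ('a'): new char, reset run to 1
  Position 5 ('a'): continues run of 'a', length=2
  Position 6 ('a'): continues run of 'a', length=3
  Position 7 ('a'): continues run of 'a', length=4
  Position 8 ('a'): continues run of 'a', length=5
  Position 9 ('b'): new char, reset run to 1
  Position 10 ('c'): new char, reset run to 1
  Position 11 ('c'): continues run of 'c', length=2
Longest run: 'a' with length 5

5


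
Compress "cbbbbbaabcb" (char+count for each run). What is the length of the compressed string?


Input: cbbbbbaabcb
Runs:
  'c' x 1 => "c1"
  'b' x 5 => "b5"
  'a' x 2 => "a2"
  'b' x 1 => "b1"
  'c' x 1 => "c1"
  'b' x 1 => "b1"
Compressed: "c1b5a2b1c1b1"
Compressed length: 12

12


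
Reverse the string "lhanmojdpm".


Input: lhanmojdpm
Reading characters right to left:
  Position 9: 'm'
  Position 8: 'p'
  Position 7: 'd'
  Position 6: 'j'
  Position 5: 'o'
  Position 4: 'm'
  Position 3: 'n'
  Position 2: 'a'
  Position 1: 'h'
  Position 0: 'l'
Reversed: mpdjomnahl

mpdjomnahl


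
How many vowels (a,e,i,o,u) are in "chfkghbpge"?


Input: chfkghbpge
Checking each character:
  'c' at position 0: consonant
  'h' at position 1: consonant
  'f' at position 2: consonant
  'k' at position 3: consonant
  'g' at position 4: consonant
  'h' at position 5: consonant
  'b' at position 6: consonant
  'p' at position 7: consonant
  'g' at position 8: consonant
  'e' at position 9: vowel (running total: 1)
Total vowels: 1

1


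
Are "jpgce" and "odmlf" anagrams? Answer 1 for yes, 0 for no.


Strings: "jpgce", "odmlf"
Sorted first:  cegjp
Sorted second: dflmo
Differ at position 0: 'c' vs 'd' => not anagrams

0


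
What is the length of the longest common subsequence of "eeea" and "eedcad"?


LCS of "eeea" and "eedcad"
DP table:
           e    e    d    c    a    d
      0    0    0    0    0    0    0
  e   0    1    1    1    1    1    1
  e   0    1    2    2    2    2    2
  e   0    1    2    2    2    2    2
  a   0    1    2    2    2    3    3
LCS length = dp[4][6] = 3

3


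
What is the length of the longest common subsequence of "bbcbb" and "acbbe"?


LCS of "bbcbb" and "acbbe"
DP table:
           a    c    b    b    e
      0    0    0    0    0    0
  b   0    0    0    1    1    1
  b   0    0    0    1    2    2
  c   0    0    1    1    2    2
  b   0    0    1    2    2    2
  b   0    0    1    2    3    3
LCS length = dp[5][5] = 3

3


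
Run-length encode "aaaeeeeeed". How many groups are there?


Input: aaaeeeeeed
Scanning for consecutive runs:
  Group 1: 'a' x 3 (positions 0-2)
  Group 2: 'e' x 6 (positions 3-8)
  Group 3: 'd' x 1 (positions 9-9)
Total groups: 3

3


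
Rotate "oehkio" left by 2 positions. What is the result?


Input: "oehkio", rotate left by 2
First 2 characters: "oe"
Remaining characters: "hkio"
Concatenate remaining + first: "hkio" + "oe" = "hkiooe"

hkiooe


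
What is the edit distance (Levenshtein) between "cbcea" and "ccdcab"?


Computing edit distance: "cbcea" -> "ccdcab"
DP table:
           c    c    d    c    a    b
      0    1    2    3    4    5    6
  c   1    0    1    2    3    4    5
  b   2    1    1    2    3    4    4
  c   3    2    1    2    2    3    4
  e   4    3    2    2    3    3    4
  a   5    4    3    3    3    3    4
Edit distance = dp[5][6] = 4

4


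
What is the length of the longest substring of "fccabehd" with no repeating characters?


Input: "fccabehd"
Sliding window (track last position of each char):
  Position 0 ('f'): window [0,0] length 1 -- new best
  Position 1 ('c'): window [0,1] length 2 -- new best
  Position 2 ('c'): repeat (last at 1), move window start to 2
  Position 2 ('c'): window [2,2] length 1
  Position 3 ('a'): window [2,3] length 2
  Position 4 ('b'): window [2,4] length 3 -- new best
  Position 5 ('e'): window [2,5] length 4 -- new best
  Position 6 ('h'): window [2,6] length 5 -- new best
  Position 7 ('d'): window [2,7] length 6 -- new best
Longest substring with no repeats: "cabehd" with length 6

6


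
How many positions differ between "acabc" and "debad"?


Comparing "acabc" and "debad" position by position:
  Position 0: 'a' vs 'd' => DIFFER
  Position 1: 'c' vs 'e' => DIFFER
  Position 2: 'a' vs 'b' => DIFFER
  Position 3: 'b' vs 'a' => DIFFER
  Position 4: 'c' vs 'd' => DIFFER
Positions that differ: 5

5


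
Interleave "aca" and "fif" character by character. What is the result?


Interleaving "aca" and "fif":
  Position 0: 'a' from first, 'f' from second => "af"
  Position 1: 'c' from first, 'i' from second => "ci"
  Position 2: 'a' from first, 'f' from second => "af"
Result: afciaf

afciaf


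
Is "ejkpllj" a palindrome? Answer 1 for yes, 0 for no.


Input: ejkpllj
Reversed: jllpkje
  Compare pos 0 ('e') with pos 6 ('j'): MISMATCH
  Compare pos 1 ('j') with pos 5 ('l'): MISMATCH
  Compare pos 2 ('k') with pos 4 ('l'): MISMATCH
Result: not a palindrome

0


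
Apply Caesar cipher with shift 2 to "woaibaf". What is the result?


Caesar cipher: shift "woaibaf" by 2
  'w' (pos 22) + 2 = pos 24 = 'y'
  'o' (pos 14) + 2 = pos 16 = 'q'
  'a' (pos 0) + 2 = pos 2 = 'c'
  'i' (pos 8) + 2 = pos 10 = 'k'
  'b' (pos 1) + 2 = pos 3 = 'd'
  'a' (pos 0) + 2 = pos 2 = 'c'
  'f' (pos 5) + 2 = pos 7 = 'h'
Result: yqckdch

yqckdch


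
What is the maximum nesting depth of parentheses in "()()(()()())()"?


Input: "()()(()()())()"
Tracking depth:
  Position 0 '(': depth becomes 1
  Position 1 ')': depth becomes 0
  Position 2 '(': depth becomes 1
  Position 3 ')': depth becomes 0
  Position 4 '(': depth becomes 1
  Position 5 '(': depth becomes 2
  Position 6 ')': depth becomes 1
  Position 7 '(': depth becomes 2
  Position 8 ')': depth becomes 1
  Position 9 '(': depth becomes 2
  Position 10 ')': depth becomes 1
  Position 11 ')': depth becomes 0
  Position 12 '(': depth becomes 1
  Position 13 ')': depth becomes 0
Maximum depth reached: 2

2


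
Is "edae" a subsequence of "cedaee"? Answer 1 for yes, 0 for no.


Check if "edae" is a subsequence of "cedaee"
Greedy scan:
  Position 0 ('c'): no match needed
  Position 1 ('e'): matches sub[0] = 'e'
  Position 2 ('d'): matches sub[1] = 'd'
  Position 3 ('a'): matches sub[2] = 'a'
  Position 4 ('e'): matches sub[3] = 'e'
  Position 5 ('e'): no match needed
All 4 characters matched => is a subsequence

1


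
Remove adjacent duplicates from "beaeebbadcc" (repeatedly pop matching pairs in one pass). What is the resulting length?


Input: beaeebbadcc
Stack-based adjacent duplicate removal:
  Read 'b': push. Stack: b
  Read 'e': push. Stack: be
  Read 'a': push. Stack: bea
  Read 'e': push. Stack: beae
  Read 'e': matches stack top 'e' => pop. Stack: bea
  Read 'b': push. Stack: beab
  Read 'b': matches stack top 'b' => pop. Stack: bea
  Read 'a': matches stack top 'a' => pop. Stack: be
  Read 'd': push. Stack: bed
  Read 'c': push. Stack: bedc
  Read 'c': matches stack top 'c' => pop. Stack: bed
Final stack: "bed" (length 3)

3


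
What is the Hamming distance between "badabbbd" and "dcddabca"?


Comparing "badabbbd" and "dcddabca" position by position:
  Position 0: 'b' vs 'd' => differ
  Position 1: 'a' vs 'c' => differ
  Position 2: 'd' vs 'd' => same
  Position 3: 'a' vs 'd' => differ
  Position 4: 'b' vs 'a' => differ
  Position 5: 'b' vs 'b' => same
  Position 6: 'b' vs 'c' => differ
  Position 7: 'd' vs 'a' => differ
Total differences (Hamming distance): 6

6


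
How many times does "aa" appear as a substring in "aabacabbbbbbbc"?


Searching for "aa" in "aabacabbbbbbbc"
Scanning each position:
  Position 0: "aa" => MATCH
  Position 1: "ab" => no
  Position 2: "ba" => no
  Position 3: "ac" => no
  Position 4: "ca" => no
  Position 5: "ab" => no
  Position 6: "bb" => no
  Position 7: "bb" => no
  Position 8: "bb" => no
  Position 9: "bb" => no
  Position 10: "bb" => no
  Position 11: "bb" => no
  Position 12: "bc" => no
Total occurrences: 1

1


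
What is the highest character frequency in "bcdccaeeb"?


Input: bcdccaeeb
Character counts:
  'a': 1
  'b': 2
  'c': 3
  'd': 1
  'e': 2
Maximum frequency: 3

3


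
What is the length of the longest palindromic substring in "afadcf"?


Input: "afadcf"
Checking substrings for palindromes:
  [0:3] "afa" (len 3) => palindrome
Longest palindromic substring: "afa" with length 3

3


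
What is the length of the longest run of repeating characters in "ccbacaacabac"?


Input: "ccbacaacabac"
Scanning for longest run:
  Position 1 ('c'): continues run of 'c', length=2
  Position 2 ('b'): new char, reset run to 1
  Position 3 ('a'): new char, reset run to 1
  Position 4 ('c'): new char, reset run to 1
  Position 5 ('a'): new char, reset run to 1
  Position 6 ('a'): continues run of 'a', length=2
  Position 7 ('c'): new char, reset run to 1
  Position 8 ('a'): new char, reset run to 1
  Position 9 ('b'): new char, reset run to 1
  Position 10 ('a'): new char, reset run to 1
  Position 11 ('c'): new char, reset run to 1
Longest run: 'c' with length 2

2


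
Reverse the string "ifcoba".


Input: ifcoba
Reading characters right to left:
  Position 5: 'a'
  Position 4: 'b'
  Position 3: 'o'
  Position 2: 'c'
  Position 1: 'f'
  Position 0: 'i'
Reversed: abocfi

abocfi


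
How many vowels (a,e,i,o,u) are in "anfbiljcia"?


Input: anfbiljcia
Checking each character:
  'a' at position 0: vowel (running total: 1)
  'n' at position 1: consonant
  'f' at position 2: consonant
  'b' at position 3: consonant
  'i' at position 4: vowel (running total: 2)
  'l' at position 5: consonant
  'j' at position 6: consonant
  'c' at position 7: consonant
  'i' at position 8: vowel (running total: 3)
  'a' at position 9: vowel (running total: 4)
Total vowels: 4

4


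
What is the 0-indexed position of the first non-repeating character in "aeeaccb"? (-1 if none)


Input: aeeaccb
Character frequencies:
  'a': 2
  'b': 1
  'c': 2
  'e': 2
Scanning left to right for freq == 1:
  Position 0 ('a'): freq=2, skip
  Position 1 ('e'): freq=2, skip
  Position 2 ('e'): freq=2, skip
  Position 3 ('a'): freq=2, skip
  Position 4 ('c'): freq=2, skip
  Position 5 ('c'): freq=2, skip
  Position 6 ('b'): unique! => answer = 6

6


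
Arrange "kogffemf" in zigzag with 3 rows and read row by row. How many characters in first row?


Zigzag "kogffemf" into 3 rows:
Placing characters:
  'k' => row 0
  'o' => row 1
  'g' => row 2
  'f' => row 1
  'f' => row 0
  'e' => row 1
  'm' => row 2
  'f' => row 1
Rows:
  Row 0: "kf"
  Row 1: "ofef"
  Row 2: "gm"
First row length: 2

2


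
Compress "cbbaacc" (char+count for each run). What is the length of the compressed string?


Input: cbbaacc
Runs:
  'c' x 1 => "c1"
  'b' x 2 => "b2"
  'a' x 2 => "a2"
  'c' x 2 => "c2"
Compressed: "c1b2a2c2"
Compressed length: 8

8


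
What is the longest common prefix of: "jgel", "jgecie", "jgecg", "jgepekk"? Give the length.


Words: jgel, jgecie, jgecg, jgepekk
  Position 0: all 'j' => match
  Position 1: all 'g' => match
  Position 2: all 'e' => match
  Position 3: ('l', 'c', 'c', 'p') => mismatch, stop
LCP = "jge" (length 3)

3


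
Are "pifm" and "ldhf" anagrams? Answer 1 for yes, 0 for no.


Strings: "pifm", "ldhf"
Sorted first:  fimp
Sorted second: dfhl
Differ at position 0: 'f' vs 'd' => not anagrams

0


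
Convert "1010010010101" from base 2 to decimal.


Input: "1010010010101" in base 2
Positional expansion:
  Digit '1' (value 1) x 2^12 = 4096
  Digit '0' (value 0) x 2^11 = 0
  Digit '1' (value 1) x 2^10 = 1024
  Digit '0' (value 0) x 2^9 = 0
  Digit '0' (value 0) x 2^8 = 0
  Digit '1' (value 1) x 2^7 = 128
  Digit '0' (value 0) x 2^6 = 0
  Digit '0' (value 0) x 2^5 = 0
  Digit '1' (value 1) x 2^4 = 16
  Digit '0' (value 0) x 2^3 = 0
  Digit '1' (value 1) x 2^2 = 4
  Digit '0' (value 0) x 2^1 = 0
  Digit '1' (value 1) x 2^0 = 1
Sum = 5269

5269


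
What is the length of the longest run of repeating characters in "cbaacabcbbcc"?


Input: "cbaacabcbbcc"
Scanning for longest run:
  Position 1 ('b'): new char, reset run to 1
  Position 2 ('a'): new char, reset run to 1
  Position 3 ('a'): continues run of 'a', length=2
  Position 4 ('c'): new char, reset run to 1
  Position 5 ('a'): new char, reset run to 1
  Position 6 ('b'): new char, reset run to 1
  Position 7 ('c'): new char, reset run to 1
  Position 8 ('b'): new char, reset run to 1
  Position 9 ('b'): continues run of 'b', length=2
  Position 10 ('c'): new char, reset run to 1
  Position 11 ('c'): continues run of 'c', length=2
Longest run: 'a' with length 2

2


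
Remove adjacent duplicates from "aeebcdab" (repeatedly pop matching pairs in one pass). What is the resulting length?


Input: aeebcdab
Stack-based adjacent duplicate removal:
  Read 'a': push. Stack: a
  Read 'e': push. Stack: ae
  Read 'e': matches stack top 'e' => pop. Stack: a
  Read 'b': push. Stack: ab
  Read 'c': push. Stack: abc
  Read 'd': push. Stack: abcd
  Read 'a': push. Stack: abcda
  Read 'b': push. Stack: abcdab
Final stack: "abcdab" (length 6)

6


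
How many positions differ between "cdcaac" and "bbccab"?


Comparing "cdcaac" and "bbccab" position by position:
  Position 0: 'c' vs 'b' => DIFFER
  Position 1: 'd' vs 'b' => DIFFER
  Position 2: 'c' vs 'c' => same
  Position 3: 'a' vs 'c' => DIFFER
  Position 4: 'a' vs 'a' => same
  Position 5: 'c' vs 'b' => DIFFER
Positions that differ: 4

4


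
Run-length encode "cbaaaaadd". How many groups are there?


Input: cbaaaaadd
Scanning for consecutive runs:
  Group 1: 'c' x 1 (positions 0-0)
  Group 2: 'b' x 1 (positions 1-1)
  Group 3: 'a' x 5 (positions 2-6)
  Group 4: 'd' x 2 (positions 7-8)
Total groups: 4

4


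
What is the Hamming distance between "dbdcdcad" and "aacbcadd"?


Comparing "dbdcdcad" and "aacbcadd" position by position:
  Position 0: 'd' vs 'a' => differ
  Position 1: 'b' vs 'a' => differ
  Position 2: 'd' vs 'c' => differ
  Position 3: 'c' vs 'b' => differ
  Position 4: 'd' vs 'c' => differ
  Position 5: 'c' vs 'a' => differ
  Position 6: 'a' vs 'd' => differ
  Position 7: 'd' vs 'd' => same
Total differences (Hamming distance): 7

7


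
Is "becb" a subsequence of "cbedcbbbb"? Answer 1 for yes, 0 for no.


Check if "becb" is a subsequence of "cbedcbbbb"
Greedy scan:
  Position 0 ('c'): no match needed
  Position 1 ('b'): matches sub[0] = 'b'
  Position 2 ('e'): matches sub[1] = 'e'
  Position 3 ('d'): no match needed
  Position 4 ('c'): matches sub[2] = 'c'
  Position 5 ('b'): matches sub[3] = 'b'
  Position 6 ('b'): no match needed
  Position 7 ('b'): no match needed
  Position 8 ('b'): no match needed
All 4 characters matched => is a subsequence

1


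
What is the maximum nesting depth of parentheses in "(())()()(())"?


Input: "(())()()(())"
Tracking depth:
  Position 0 '(': depth becomes 1
  Position 1 '(': depth becomes 2
  Position 2 ')': depth becomes 1
  Position 3 ')': depth becomes 0
  Position 4 '(': depth becomes 1
  Position 5 ')': depth becomes 0
  Position 6 '(': depth becomes 1
  Position 7 ')': depth becomes 0
  Position 8 '(': depth becomes 1
  Position 9 '(': depth becomes 2
  Position 10 ')': depth becomes 1
  Position 11 ')': depth becomes 0
Maximum depth reached: 2

2


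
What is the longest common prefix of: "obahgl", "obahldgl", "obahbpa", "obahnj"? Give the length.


Words: obahgl, obahldgl, obahbpa, obahnj
  Position 0: all 'o' => match
  Position 1: all 'b' => match
  Position 2: all 'a' => match
  Position 3: all 'h' => match
  Position 4: ('g', 'l', 'b', 'n') => mismatch, stop
LCP = "obah" (length 4)

4


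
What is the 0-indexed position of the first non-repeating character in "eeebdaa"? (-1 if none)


Input: eeebdaa
Character frequencies:
  'a': 2
  'b': 1
  'd': 1
  'e': 3
Scanning left to right for freq == 1:
  Position 0 ('e'): freq=3, skip
  Position 1 ('e'): freq=3, skip
  Position 2 ('e'): freq=3, skip
  Position 3 ('b'): unique! => answer = 3

3


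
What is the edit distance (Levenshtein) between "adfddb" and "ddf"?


Computing edit distance: "adfddb" -> "ddf"
DP table:
           d    d    f
      0    1    2    3
  a   1    1    2    3
  d   2    1    1    2
  f   3    2    2    1
  d   4    3    2    2
  d   5    4    3    3
  b   6    5    4    4
Edit distance = dp[6][3] = 4

4


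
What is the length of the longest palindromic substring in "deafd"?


Input: "deafd"
Checking substrings for palindromes:
  No multi-char palindromic substrings found
Longest palindromic substring: "d" with length 1

1


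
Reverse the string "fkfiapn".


Input: fkfiapn
Reading characters right to left:
  Position 6: 'n'
  Position 5: 'p'
  Position 4: 'a'
  Position 3: 'i'
  Position 2: 'f'
  Position 1: 'k'
  Position 0: 'f'
Reversed: npaifkf

npaifkf


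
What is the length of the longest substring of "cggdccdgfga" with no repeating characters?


Input: "cggdccdgfga"
Sliding window (track last position of each char):
  Position 0 ('c'): window [0,0] length 1 -- new best
  Position 1 ('g'): window [0,1] length 2 -- new best
  Position 2 ('g'): repeat (last at 1), move window start to 2
  Position 2 ('g'): window [2,2] length 1
  Position 3 ('d'): window [2,3] length 2
  Position 4 ('c'): window [2,4] length 3 -- new best
  Position 5 ('c'): repeat (last at 4), move window start to 5
  Position 5 ('c'): window [5,5] length 1
  Position 6 ('d'): window [5,6] length 2
  Position 7 ('g'): window [5,7] length 3
  Position 8 ('f'): window [5,8] length 4 -- new best
  Position 9 ('g'): repeat (last at 7), move window start to 8
  Position 9 ('g'): window [8,9] length 2
  Position 10 ('a'): window [8,10] length 3
Longest substring with no repeats: "cdgf" with length 4

4


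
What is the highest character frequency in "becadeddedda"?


Input: becadeddedda
Character counts:
  'a': 2
  'b': 1
  'c': 1
  'd': 5
  'e': 3
Maximum frequency: 5

5


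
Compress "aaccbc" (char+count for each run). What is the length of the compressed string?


Input: aaccbc
Runs:
  'a' x 2 => "a2"
  'c' x 2 => "c2"
  'b' x 1 => "b1"
  'c' x 1 => "c1"
Compressed: "a2c2b1c1"
Compressed length: 8

8


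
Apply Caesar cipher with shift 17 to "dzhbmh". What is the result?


Caesar cipher: shift "dzhbmh" by 17
  'd' (pos 3) + 17 = pos 20 = 'u'
  'z' (pos 25) + 17 = pos 16 = 'q'
  'h' (pos 7) + 17 = pos 24 = 'y'
  'b' (pos 1) + 17 = pos 18 = 's'
  'm' (pos 12) + 17 = pos 3 = 'd'
  'h' (pos 7) + 17 = pos 24 = 'y'
Result: uqysdy

uqysdy


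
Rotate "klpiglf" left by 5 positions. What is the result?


Input: "klpiglf", rotate left by 5
First 5 characters: "klpig"
Remaining characters: "lf"
Concatenate remaining + first: "lf" + "klpig" = "lfklpig"

lfklpig


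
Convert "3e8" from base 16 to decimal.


Input: "3e8" in base 16
Positional expansion:
  Digit '3' (value 3) x 16^2 = 768
  Digit 'e' (value 14) x 16^1 = 224
  Digit '8' (value 8) x 16^0 = 8
Sum = 1000

1000


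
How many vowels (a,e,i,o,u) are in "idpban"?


Input: idpban
Checking each character:
  'i' at position 0: vowel (running total: 1)
  'd' at position 1: consonant
  'p' at position 2: consonant
  'b' at position 3: consonant
  'a' at position 4: vowel (running total: 2)
  'n' at position 5: consonant
Total vowels: 2

2


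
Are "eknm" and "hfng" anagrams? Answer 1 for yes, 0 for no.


Strings: "eknm", "hfng"
Sorted first:  ekmn
Sorted second: fghn
Differ at position 0: 'e' vs 'f' => not anagrams

0


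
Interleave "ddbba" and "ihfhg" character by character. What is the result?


Interleaving "ddbba" and "ihfhg":
  Position 0: 'd' from first, 'i' from second => "di"
  Position 1: 'd' from first, 'h' from second => "dh"
  Position 2: 'b' from first, 'f' from second => "bf"
  Position 3: 'b' from first, 'h' from second => "bh"
  Position 4: 'a' from first, 'g' from second => "ag"
Result: didhbfbhag

didhbfbhag


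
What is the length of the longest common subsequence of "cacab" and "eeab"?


LCS of "cacab" and "eeab"
DP table:
           e    e    a    b
      0    0    0    0    0
  c   0    0    0    0    0
  a   0    0    0    1    1
  c   0    0    0    1    1
  a   0    0    0    1    1
  b   0    0    0    1    2
LCS length = dp[5][4] = 2

2


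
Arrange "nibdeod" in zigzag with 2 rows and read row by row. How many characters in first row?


Zigzag "nibdeod" into 2 rows:
Placing characters:
  'n' => row 0
  'i' => row 1
  'b' => row 0
  'd' => row 1
  'e' => row 0
  'o' => row 1
  'd' => row 0
Rows:
  Row 0: "nbed"
  Row 1: "ido"
First row length: 4

4


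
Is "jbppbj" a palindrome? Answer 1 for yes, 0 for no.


Input: jbppbj
Reversed: jbppbj
  Compare pos 0 ('j') with pos 5 ('j'): match
  Compare pos 1 ('b') with pos 4 ('b'): match
  Compare pos 2 ('p') with pos 3 ('p'): match
Result: palindrome

1


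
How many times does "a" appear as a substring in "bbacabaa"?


Searching for "a" in "bbacabaa"
Scanning each position:
  Position 0: "b" => no
  Position 1: "b" => no
  Position 2: "a" => MATCH
  Position 3: "c" => no
  Position 4: "a" => MATCH
  Position 5: "b" => no
  Position 6: "a" => MATCH
  Position 7: "a" => MATCH
Total occurrences: 4

4


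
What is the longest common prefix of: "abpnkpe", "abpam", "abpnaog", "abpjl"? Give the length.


Words: abpnkpe, abpam, abpnaog, abpjl
  Position 0: all 'a' => match
  Position 1: all 'b' => match
  Position 2: all 'p' => match
  Position 3: ('n', 'a', 'n', 'j') => mismatch, stop
LCP = "abp" (length 3)

3


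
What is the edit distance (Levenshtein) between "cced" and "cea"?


Computing edit distance: "cced" -> "cea"
DP table:
           c    e    a
      0    1    2    3
  c   1    0    1    2
  c   2    1    1    2
  e   3    2    1    2
  d   4    3    2    2
Edit distance = dp[4][3] = 2

2


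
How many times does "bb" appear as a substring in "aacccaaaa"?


Searching for "bb" in "aacccaaaa"
Scanning each position:
  Position 0: "aa" => no
  Position 1: "ac" => no
  Position 2: "cc" => no
  Position 3: "cc" => no
  Position 4: "ca" => no
  Position 5: "aa" => no
  Position 6: "aa" => no
  Position 7: "aa" => no
Total occurrences: 0

0


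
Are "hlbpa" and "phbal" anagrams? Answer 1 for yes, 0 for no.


Strings: "hlbpa", "phbal"
Sorted first:  abhlp
Sorted second: abhlp
Sorted forms match => anagrams

1


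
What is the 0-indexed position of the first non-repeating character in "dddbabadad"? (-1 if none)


Input: dddbabadad
Character frequencies:
  'a': 3
  'b': 2
  'd': 5
Scanning left to right for freq == 1:
  Position 0 ('d'): freq=5, skip
  Position 1 ('d'): freq=5, skip
  Position 2 ('d'): freq=5, skip
  Position 3 ('b'): freq=2, skip
  Position 4 ('a'): freq=3, skip
  Position 5 ('b'): freq=2, skip
  Position 6 ('a'): freq=3, skip
  Position 7 ('d'): freq=5, skip
  Position 8 ('a'): freq=3, skip
  Position 9 ('d'): freq=5, skip
  No unique character found => answer = -1

-1


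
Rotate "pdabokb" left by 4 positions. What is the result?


Input: "pdabokb", rotate left by 4
First 4 characters: "pdab"
Remaining characters: "okb"
Concatenate remaining + first: "okb" + "pdab" = "okbpdab"

okbpdab


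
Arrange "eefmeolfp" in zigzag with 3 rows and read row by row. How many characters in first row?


Zigzag "eefmeolfp" into 3 rows:
Placing characters:
  'e' => row 0
  'e' => row 1
  'f' => row 2
  'm' => row 1
  'e' => row 0
  'o' => row 1
  'l' => row 2
  'f' => row 1
  'p' => row 0
Rows:
  Row 0: "eep"
  Row 1: "emof"
  Row 2: "fl"
First row length: 3

3


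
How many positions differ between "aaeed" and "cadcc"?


Comparing "aaeed" and "cadcc" position by position:
  Position 0: 'a' vs 'c' => DIFFER
  Position 1: 'a' vs 'a' => same
  Position 2: 'e' vs 'd' => DIFFER
  Position 3: 'e' vs 'c' => DIFFER
  Position 4: 'd' vs 'c' => DIFFER
Positions that differ: 4

4


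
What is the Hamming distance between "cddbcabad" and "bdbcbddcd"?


Comparing "cddbcabad" and "bdbcbddcd" position by position:
  Position 0: 'c' vs 'b' => differ
  Position 1: 'd' vs 'd' => same
  Position 2: 'd' vs 'b' => differ
  Position 3: 'b' vs 'c' => differ
  Position 4: 'c' vs 'b' => differ
  Position 5: 'a' vs 'd' => differ
  Position 6: 'b' vs 'd' => differ
  Position 7: 'a' vs 'c' => differ
  Position 8: 'd' vs 'd' => same
Total differences (Hamming distance): 7

7


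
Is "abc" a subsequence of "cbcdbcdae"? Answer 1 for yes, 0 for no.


Check if "abc" is a subsequence of "cbcdbcdae"
Greedy scan:
  Position 0 ('c'): no match needed
  Position 1 ('b'): no match needed
  Position 2 ('c'): no match needed
  Position 3 ('d'): no match needed
  Position 4 ('b'): no match needed
  Position 5 ('c'): no match needed
  Position 6 ('d'): no match needed
  Position 7 ('a'): matches sub[0] = 'a'
  Position 8 ('e'): no match needed
Only matched 1/3 characters => not a subsequence

0


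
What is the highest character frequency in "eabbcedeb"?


Input: eabbcedeb
Character counts:
  'a': 1
  'b': 3
  'c': 1
  'd': 1
  'e': 3
Maximum frequency: 3

3


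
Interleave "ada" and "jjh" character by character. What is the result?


Interleaving "ada" and "jjh":
  Position 0: 'a' from first, 'j' from second => "aj"
  Position 1: 'd' from first, 'j' from second => "dj"
  Position 2: 'a' from first, 'h' from second => "ah"
Result: ajdjah

ajdjah


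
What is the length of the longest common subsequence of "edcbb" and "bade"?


LCS of "edcbb" and "bade"
DP table:
           b    a    d    e
      0    0    0    0    0
  e   0    0    0    0    1
  d   0    0    0    1    1
  c   0    0    0    1    1
  b   0    1    1    1    1
  b   0    1    1    1    1
LCS length = dp[5][4] = 1

1


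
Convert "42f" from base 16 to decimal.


Input: "42f" in base 16
Positional expansion:
  Digit '4' (value 4) x 16^2 = 1024
  Digit '2' (value 2) x 16^1 = 32
  Digit 'f' (value 15) x 16^0 = 15
Sum = 1071

1071


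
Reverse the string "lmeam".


Input: lmeam
Reading characters right to left:
  Position 4: 'm'
  Position 3: 'a'
  Position 2: 'e'
  Position 1: 'm'
  Position 0: 'l'
Reversed: maeml

maeml


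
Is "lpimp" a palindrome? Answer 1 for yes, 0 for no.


Input: lpimp
Reversed: pmipl
  Compare pos 0 ('l') with pos 4 ('p'): MISMATCH
  Compare pos 1 ('p') with pos 3 ('m'): MISMATCH
Result: not a palindrome

0


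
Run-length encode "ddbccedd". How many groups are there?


Input: ddbccedd
Scanning for consecutive runs:
  Group 1: 'd' x 2 (positions 0-1)
  Group 2: 'b' x 1 (positions 2-2)
  Group 3: 'c' x 2 (positions 3-4)
  Group 4: 'e' x 1 (positions 5-5)
  Group 5: 'd' x 2 (positions 6-7)
Total groups: 5

5


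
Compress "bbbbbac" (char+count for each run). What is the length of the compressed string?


Input: bbbbbac
Runs:
  'b' x 5 => "b5"
  'a' x 1 => "a1"
  'c' x 1 => "c1"
Compressed: "b5a1c1"
Compressed length: 6

6


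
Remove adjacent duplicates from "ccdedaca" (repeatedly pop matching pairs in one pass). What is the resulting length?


Input: ccdedaca
Stack-based adjacent duplicate removal:
  Read 'c': push. Stack: c
  Read 'c': matches stack top 'c' => pop. Stack: (empty)
  Read 'd': push. Stack: d
  Read 'e': push. Stack: de
  Read 'd': push. Stack: ded
  Read 'a': push. Stack: deda
  Read 'c': push. Stack: dedac
  Read 'a': push. Stack: dedaca
Final stack: "dedaca" (length 6)

6


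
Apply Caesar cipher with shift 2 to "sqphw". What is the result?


Caesar cipher: shift "sqphw" by 2
  's' (pos 18) + 2 = pos 20 = 'u'
  'q' (pos 16) + 2 = pos 18 = 's'
  'p' (pos 15) + 2 = pos 17 = 'r'
  'h' (pos 7) + 2 = pos 9 = 'j'
  'w' (pos 22) + 2 = pos 24 = 'y'
Result: usrjy

usrjy


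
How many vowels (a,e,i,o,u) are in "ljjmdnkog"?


Input: ljjmdnkog
Checking each character:
  'l' at position 0: consonant
  'j' at position 1: consonant
  'j' at position 2: consonant
  'm' at position 3: consonant
  'd' at position 4: consonant
  'n' at position 5: consonant
  'k' at position 6: consonant
  'o' at position 7: vowel (running total: 1)
  'g' at position 8: consonant
Total vowels: 1

1


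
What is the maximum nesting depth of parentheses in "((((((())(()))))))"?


Input: "((((((())(()))))))"
Tracking depth:
  Position 0 '(': depth becomes 1
  Position 1 '(': depth becomes 2
  Position 2 '(': depth becomes 3
  Position 3 '(': depth becomes 4
  Position 4 '(': depth becomes 5
  Position 5 '(': depth becomes 6
  Position 6 '(': depth becomes 7
  Position 7 ')': depth becomes 6
  Position 8 ')': depth becomes 5
  Position 9 '(': depth becomes 6
  Position 10 '(': depth becomes 7
  Position 11 ')': depth becomes 6
  Position 12 ')': depth becomes 5
  Position 13 ')': depth becomes 4
  Position 14 ')': depth becomes 3
  Position 15 ')': depth becomes 2
  Position 16 ')': depth becomes 1
  Position 17 ')': depth becomes 0
Maximum depth reached: 7

7


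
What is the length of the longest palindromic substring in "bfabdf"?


Input: "bfabdf"
Checking substrings for palindromes:
  No multi-char palindromic substrings found
Longest palindromic substring: "b" with length 1

1


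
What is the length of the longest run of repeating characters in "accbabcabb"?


Input: "accbabcabb"
Scanning for longest run:
  Position 1 ('c'): new char, reset run to 1
  Position 2 ('c'): continues run of 'c', length=2
  Position 3 ('b'): new char, reset run to 1
  Position 4 ('a'): new char, reset run to 1
  Position 5 ('b'): new char, reset run to 1
  Position 6 ('c'): new char, reset run to 1
  Position 7 ('a'): new char, reset run to 1
  Position 8 ('b'): new char, reset run to 1
  Position 9 ('b'): continues run of 'b', length=2
Longest run: 'c' with length 2

2


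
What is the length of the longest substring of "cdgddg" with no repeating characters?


Input: "cdgddg"
Sliding window (track last position of each char):
  Position 0 ('c'): window [0,0] length 1 -- new best
  Position 1 ('d'): window [0,1] length 2 -- new best
  Position 2 ('g'): window [0,2] length 3 -- new best
  Position 3 ('d'): repeat (last at 1), move window start to 2
  Position 3 ('d'): window [2,3] length 2
  Position 4 ('d'): repeat (last at 3), move window start to 4
  Position 4 ('d'): window [4,4] length 1
  Position 5 ('g'): window [4,5] length 2
Longest substring with no repeats: "cdg" with length 3

3


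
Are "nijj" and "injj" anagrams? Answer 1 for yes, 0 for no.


Strings: "nijj", "injj"
Sorted first:  ijjn
Sorted second: ijjn
Sorted forms match => anagrams

1


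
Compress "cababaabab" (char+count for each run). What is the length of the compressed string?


Input: cababaabab
Runs:
  'c' x 1 => "c1"
  'a' x 1 => "a1"
  'b' x 1 => "b1"
  'a' x 1 => "a1"
  'b' x 1 => "b1"
  'a' x 2 => "a2"
  'b' x 1 => "b1"
  'a' x 1 => "a1"
  'b' x 1 => "b1"
Compressed: "c1a1b1a1b1a2b1a1b1"
Compressed length: 18

18


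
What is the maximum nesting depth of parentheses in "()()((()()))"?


Input: "()()((()()))"
Tracking depth:
  Position 0 '(': depth becomes 1
  Position 1 ')': depth becomes 0
  Position 2 '(': depth becomes 1
  Position 3 ')': depth becomes 0
  Position 4 '(': depth becomes 1
  Position 5 '(': depth becomes 2
  Position 6 '(': depth becomes 3
  Position 7 ')': depth becomes 2
  Position 8 '(': depth becomes 3
  Position 9 ')': depth becomes 2
  Position 10 ')': depth becomes 1
  Position 11 ')': depth becomes 0
Maximum depth reached: 3

3


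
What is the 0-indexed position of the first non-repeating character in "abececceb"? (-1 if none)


Input: abececceb
Character frequencies:
  'a': 1
  'b': 2
  'c': 3
  'e': 3
Scanning left to right for freq == 1:
  Position 0 ('a'): unique! => answer = 0

0


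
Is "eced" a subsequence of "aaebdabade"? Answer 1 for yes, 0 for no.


Check if "eced" is a subsequence of "aaebdabade"
Greedy scan:
  Position 0 ('a'): no match needed
  Position 1 ('a'): no match needed
  Position 2 ('e'): matches sub[0] = 'e'
  Position 3 ('b'): no match needed
  Position 4 ('d'): no match needed
  Position 5 ('a'): no match needed
  Position 6 ('b'): no match needed
  Position 7 ('a'): no match needed
  Position 8 ('d'): no match needed
  Position 9 ('e'): no match needed
Only matched 1/4 characters => not a subsequence

0


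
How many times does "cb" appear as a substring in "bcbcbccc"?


Searching for "cb" in "bcbcbccc"
Scanning each position:
  Position 0: "bc" => no
  Position 1: "cb" => MATCH
  Position 2: "bc" => no
  Position 3: "cb" => MATCH
  Position 4: "bc" => no
  Position 5: "cc" => no
  Position 6: "cc" => no
Total occurrences: 2

2


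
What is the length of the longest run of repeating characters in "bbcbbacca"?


Input: "bbcbbacca"
Scanning for longest run:
  Position 1 ('b'): continues run of 'b', length=2
  Position 2 ('c'): new char, reset run to 1
  Position 3 ('b'): new char, reset run to 1
  Position 4 ('b'): continues run of 'b', length=2
  Position 5 ('a'): new char, reset run to 1
  Position 6 ('c'): new char, reset run to 1
  Position 7 ('c'): continues run of 'c', length=2
  Position 8 ('a'): new char, reset run to 1
Longest run: 'b' with length 2

2


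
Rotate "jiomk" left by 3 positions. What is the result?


Input: "jiomk", rotate left by 3
First 3 characters: "jio"
Remaining characters: "mk"
Concatenate remaining + first: "mk" + "jio" = "mkjio"

mkjio


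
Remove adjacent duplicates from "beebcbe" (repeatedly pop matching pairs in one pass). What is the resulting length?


Input: beebcbe
Stack-based adjacent duplicate removal:
  Read 'b': push. Stack: b
  Read 'e': push. Stack: be
  Read 'e': matches stack top 'e' => pop. Stack: b
  Read 'b': matches stack top 'b' => pop. Stack: (empty)
  Read 'c': push. Stack: c
  Read 'b': push. Stack: cb
  Read 'e': push. Stack: cbe
Final stack: "cbe" (length 3)

3


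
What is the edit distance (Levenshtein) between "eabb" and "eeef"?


Computing edit distance: "eabb" -> "eeef"
DP table:
           e    e    e    f
      0    1    2    3    4
  e   1    0    1    2    3
  a   2    1    1    2    3
  b   3    2    2    2    3
  b   4    3    3    3    3
Edit distance = dp[4][4] = 3

3
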